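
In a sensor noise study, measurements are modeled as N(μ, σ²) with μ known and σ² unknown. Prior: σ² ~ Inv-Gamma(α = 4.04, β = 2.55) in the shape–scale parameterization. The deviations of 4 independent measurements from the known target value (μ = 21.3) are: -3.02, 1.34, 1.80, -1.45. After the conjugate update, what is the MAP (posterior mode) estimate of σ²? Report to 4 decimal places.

1.5169

With known mean μ and an Inverse-Gamma(α, β) prior on σ², the Normal likelihood is conjugate: posterior is Inv-Gamma(α + n/2, β + Σ(xᵢ−μ)²/2).
Σ(xᵢ−μ)² = (-3.02)² + (1.34)² + (1.80)² + (-1.45)² = 16.2585.
Posterior: Inv-Gamma(4.04 + 4/2, 2.55 + 16.2585/2) = Inv-Gamma(6.04, 10.67925).
Mode = β/(α+1) = 10.67925/7.04 = 1.5169.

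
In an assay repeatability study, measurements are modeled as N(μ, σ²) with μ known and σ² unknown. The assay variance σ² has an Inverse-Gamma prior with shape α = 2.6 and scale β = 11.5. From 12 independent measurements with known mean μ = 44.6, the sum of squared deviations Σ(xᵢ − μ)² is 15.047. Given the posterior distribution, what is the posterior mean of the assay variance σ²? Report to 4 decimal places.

With known mean μ and an Inverse-Gamma(α, β) prior on σ², the Normal likelihood is conjugate: posterior is Inv-Gamma(α + n/2, β + Σ(xᵢ−μ)²/2).
Posterior: Inv-Gamma(2.6 + 12/2, 11.5 + 15.047/2) = Inv-Gamma(8.60, 19.0235).
E[σ²|data] = β/(α−1) = 19.0235/7.60 = 2.5031.

2.5031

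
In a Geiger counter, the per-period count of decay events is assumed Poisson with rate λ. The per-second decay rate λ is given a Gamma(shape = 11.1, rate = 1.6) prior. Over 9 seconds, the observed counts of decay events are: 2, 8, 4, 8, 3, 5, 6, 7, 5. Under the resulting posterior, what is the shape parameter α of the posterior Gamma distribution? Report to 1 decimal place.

With a Gamma(shape α, rate β) prior, the Poisson likelihood is conjugate: the posterior is Gamma(α + ΣXᵢ, β + n).
Sum of counts S = 48 over n = 9 seconds.
Posterior: Gamma(α+S, β+n) = Gamma(11.1+48, 1.6+9) = Gamma(59.1, 10.6).
Posterior α = 59.1.

59.1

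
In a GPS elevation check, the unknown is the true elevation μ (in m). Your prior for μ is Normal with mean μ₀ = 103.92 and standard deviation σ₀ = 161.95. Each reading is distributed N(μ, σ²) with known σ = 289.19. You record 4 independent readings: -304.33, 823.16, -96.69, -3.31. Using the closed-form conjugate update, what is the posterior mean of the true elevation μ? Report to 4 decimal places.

For Normal data with known variance σ², a Normal(μ₀, σ₀²) prior on μ is conjugate. Posterior precision = 1/σ₀² + n/σ²; posterior mean is the precision-weighted average of μ₀ and x̄.
Σxᵢ = (-304.33) + 823.16 + (-96.69) + (-3.31) = 418.83, so n·x̄ = 418.83.
σ₀² = 161.95² = 26227.8025, σ² = 289.19² = 83630.8561; σ² + n·σ₀² = 83630.8561 + 4·26227.8025 = 188542.0661.
Posterior mean = (μ₀/σ₀² + n·x̄/σ²)/(1/σ₀² + n/σ²) = (σ²·μ₀ + σ₀²·n·x̄)/(σ² + n·σ₀²) = (83630.8561·103.92 + 26227.8025·418.83)/188542.0661 = 19675909.086987/188542.0661 = 104.3582.

104.3582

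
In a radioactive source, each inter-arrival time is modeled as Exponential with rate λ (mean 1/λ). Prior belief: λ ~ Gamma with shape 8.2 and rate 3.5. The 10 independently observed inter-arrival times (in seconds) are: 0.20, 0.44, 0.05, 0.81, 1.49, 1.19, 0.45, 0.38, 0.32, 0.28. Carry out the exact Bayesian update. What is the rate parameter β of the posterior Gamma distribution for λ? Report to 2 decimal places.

9.11

With a Gamma(shape α, rate β) prior on the exponential rate λ, the posterior after n observations with total T = Σxᵢ is Gamma(α+n, β+T).
Sum of observations T = 5.61 seconds; n = 10.
Posterior: Gamma(8.2+10, 3.5+5.61) = Gamma(18.2, 9.11).
Posterior β = 9.11.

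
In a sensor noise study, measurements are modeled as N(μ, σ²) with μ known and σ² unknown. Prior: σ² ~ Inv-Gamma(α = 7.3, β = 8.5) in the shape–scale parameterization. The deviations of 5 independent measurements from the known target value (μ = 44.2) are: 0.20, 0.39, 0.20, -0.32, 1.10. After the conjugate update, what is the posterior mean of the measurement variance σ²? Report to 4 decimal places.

With known mean μ and an Inverse-Gamma(α, β) prior on σ², the Normal likelihood is conjugate: posterior is Inv-Gamma(α + n/2, β + Σ(xᵢ−μ)²/2).
Σ(xᵢ−μ)² = (0.20)² + (0.39)² + (0.20)² + (-0.32)² + (1.10)² = 1.5445.
Posterior: Inv-Gamma(7.3 + 5/2, 8.5 + 1.5445/2) = Inv-Gamma(9.80, 9.27225).
E[σ²|data] = β/(α−1) = 9.27225/8.80 = 1.0537.

1.0537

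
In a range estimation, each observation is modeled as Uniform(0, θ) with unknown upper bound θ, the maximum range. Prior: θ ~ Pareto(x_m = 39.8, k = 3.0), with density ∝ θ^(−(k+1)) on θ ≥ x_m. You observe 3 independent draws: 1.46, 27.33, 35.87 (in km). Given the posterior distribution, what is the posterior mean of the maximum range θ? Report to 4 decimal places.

A Pareto(scale x_m, shape k) prior on the upper bound θ of Uniform(0, θ) is conjugate: posterior is Pareto(max(x_m, max xᵢ), k + n).
Sample maximum = 35.87; prior scale x_m = 39.8 → posterior scale = max = 39.80.
Posterior shape = 3.0 + 3 = 6.0.
E[θ|data] = k·x_m/(k−1) = 6.0·39.80/5.0 = 47.7600.

47.7600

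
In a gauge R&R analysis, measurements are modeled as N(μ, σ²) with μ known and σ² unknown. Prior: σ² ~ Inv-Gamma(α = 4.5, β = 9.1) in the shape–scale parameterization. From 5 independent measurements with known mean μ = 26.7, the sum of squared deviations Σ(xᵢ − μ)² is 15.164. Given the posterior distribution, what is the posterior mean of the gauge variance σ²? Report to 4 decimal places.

With known mean μ and an Inverse-Gamma(α, β) prior on σ², the Normal likelihood is conjugate: posterior is Inv-Gamma(α + n/2, β + Σ(xᵢ−μ)²/2).
Posterior: Inv-Gamma(4.5 + 5/2, 9.1 + 15.164/2) = Inv-Gamma(7.00, 16.6820).
E[σ²|data] = β/(α−1) = 16.6820/6.00 = 2.7803.

2.7803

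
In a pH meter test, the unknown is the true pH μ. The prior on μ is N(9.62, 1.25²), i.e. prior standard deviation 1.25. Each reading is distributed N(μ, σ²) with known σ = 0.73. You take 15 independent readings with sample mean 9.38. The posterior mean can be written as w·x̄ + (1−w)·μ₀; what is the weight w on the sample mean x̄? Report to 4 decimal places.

For Normal data with known variance σ², a Normal(μ₀, σ₀²) prior on μ is conjugate. Posterior precision = 1/σ₀² + n/σ²; posterior mean is the precision-weighted average of μ₀ and x̄.
σ₀² = 1.25² = 1.5625, σ² = 0.73² = 0.5329. Prior precision 1/σ₀² = 1/1.5625; data precision n/σ² = 15/0.5329.
w = (n/σ²)/(1/σ₀² + n/σ²) = n·σ₀²/(σ² + n·σ₀²) = 15·1.5625/(0.5329 + 15·1.5625) = 23.4375/23.9704 = 0.9778.

0.9778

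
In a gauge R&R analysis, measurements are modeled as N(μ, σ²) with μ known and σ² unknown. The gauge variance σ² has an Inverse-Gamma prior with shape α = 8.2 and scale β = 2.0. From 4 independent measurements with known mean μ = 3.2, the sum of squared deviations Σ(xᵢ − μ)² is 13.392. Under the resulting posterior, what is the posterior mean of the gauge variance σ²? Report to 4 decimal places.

0.9452

With known mean μ and an Inverse-Gamma(α, β) prior on σ², the Normal likelihood is conjugate: posterior is Inv-Gamma(α + n/2, β + Σ(xᵢ−μ)²/2).
Posterior: Inv-Gamma(8.2 + 4/2, 2.0 + 13.392/2) = Inv-Gamma(10.20, 8.6960).
E[σ²|data] = β/(α−1) = 8.6960/9.20 = 0.9452.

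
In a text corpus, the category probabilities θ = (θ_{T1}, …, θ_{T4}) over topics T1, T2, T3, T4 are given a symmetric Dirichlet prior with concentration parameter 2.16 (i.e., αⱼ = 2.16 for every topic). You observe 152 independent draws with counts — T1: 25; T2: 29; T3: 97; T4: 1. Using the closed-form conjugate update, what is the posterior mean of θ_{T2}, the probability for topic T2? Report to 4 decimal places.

The Dirichlet prior is conjugate to the Multinomial likelihood: each posterior αⱼ = prior αⱼ + observed count nⱼ.
Posterior concentration: (27.16, 31.16, 99.16, 3.16), total = 160.64.
E[θ_{T2}|data] = α_{T2}/Σα = 31.16/160.64 = 0.1940.

0.1940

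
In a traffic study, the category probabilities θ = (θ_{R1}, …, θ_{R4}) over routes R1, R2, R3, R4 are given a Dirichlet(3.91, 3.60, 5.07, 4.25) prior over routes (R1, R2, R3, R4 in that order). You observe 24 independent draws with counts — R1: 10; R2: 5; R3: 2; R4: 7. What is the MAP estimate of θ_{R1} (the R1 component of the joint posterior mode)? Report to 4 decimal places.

The Dirichlet prior is conjugate to the Multinomial likelihood: each posterior αⱼ = prior αⱼ + observed count nⱼ.
Posterior concentration: (13.91, 8.60, 7.07, 11.25), total = 40.83.
Joint mode component: (α_{R1}−1)/(Σα−K) = 12.91/36.83 = 0.3505.

0.3505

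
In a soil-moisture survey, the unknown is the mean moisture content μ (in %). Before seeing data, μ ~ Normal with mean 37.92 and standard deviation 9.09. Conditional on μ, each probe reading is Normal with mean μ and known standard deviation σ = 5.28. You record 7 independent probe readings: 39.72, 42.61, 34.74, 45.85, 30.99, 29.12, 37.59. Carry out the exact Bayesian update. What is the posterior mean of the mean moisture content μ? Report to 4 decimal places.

For Normal data with known variance σ², a Normal(μ₀, σ₀²) prior on μ is conjugate. Posterior precision = 1/σ₀² + n/σ²; posterior mean is the precision-weighted average of μ₀ and x̄.
Σxᵢ = 39.72 + 42.61 + 34.74 + 45.85 + 30.99 + 29.12 + 37.59 = 260.62, so n·x̄ = 260.62.
σ₀² = 9.09² = 82.6281, σ² = 5.28² = 27.8784; σ² + n·σ₀² = 27.8784 + 7·82.6281 = 606.2751.
Posterior mean = (μ₀/σ₀² + n·x̄/σ²)/(1/σ₀² + n/σ²) = (σ²·μ₀ + σ₀²·n·x̄)/(σ² + n·σ₀²) = (27.8784·37.92 + 82.6281·260.62)/606.2751 = 22591.68435/606.2751 = 37.2631.

37.2631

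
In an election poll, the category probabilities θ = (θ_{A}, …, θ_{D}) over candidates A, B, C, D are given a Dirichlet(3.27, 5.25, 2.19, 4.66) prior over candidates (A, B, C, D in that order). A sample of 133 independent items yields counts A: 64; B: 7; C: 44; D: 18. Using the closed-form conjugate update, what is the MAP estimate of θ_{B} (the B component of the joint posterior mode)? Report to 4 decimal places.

0.0779

The Dirichlet prior is conjugate to the Multinomial likelihood: each posterior αⱼ = prior αⱼ + observed count nⱼ.
Posterior concentration: (67.27, 12.25, 46.19, 22.66), total = 148.37.
Joint mode component: (α_{B}−1)/(Σα−K) = 11.25/144.37 = 0.0779.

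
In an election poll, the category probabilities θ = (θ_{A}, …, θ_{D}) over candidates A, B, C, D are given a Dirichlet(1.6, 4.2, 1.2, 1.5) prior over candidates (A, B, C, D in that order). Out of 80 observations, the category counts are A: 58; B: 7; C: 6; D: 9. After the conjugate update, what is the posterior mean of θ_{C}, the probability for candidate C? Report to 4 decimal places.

0.0814

The Dirichlet prior is conjugate to the Multinomial likelihood: each posterior αⱼ = prior αⱼ + observed count nⱼ.
Posterior concentration: (59.6, 11.2, 7.2, 10.5), total = 88.5.
E[θ_{C}|data] = α_{C}/Σα = 7.2/88.5 = 0.0814.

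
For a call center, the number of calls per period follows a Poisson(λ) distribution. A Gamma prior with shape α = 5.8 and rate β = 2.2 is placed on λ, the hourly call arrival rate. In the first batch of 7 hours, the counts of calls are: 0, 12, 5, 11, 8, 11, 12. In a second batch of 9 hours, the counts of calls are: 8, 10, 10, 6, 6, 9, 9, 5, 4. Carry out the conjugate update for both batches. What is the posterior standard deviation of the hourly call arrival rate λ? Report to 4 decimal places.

With a Gamma(shape α, rate β) prior, the Poisson likelihood is conjugate: the posterior is Gamma(α + ΣXᵢ, β + n).
Batch 1: sum of counts S = 59 over n = 7 hours.
After batch 1: Gamma(α+S, β+n) = Gamma(5.8+59, 2.2+7) = Gamma(64.8, 9.2).
Batch 2: sum of counts S = 67 over n = 9 hours.
After batch 2: Gamma(α+S, β+n) = Gamma(64.8+67, 9.2+9) = Gamma(131.8, 18.2).
SD = √α/β = √131.8/18.2 = 0.6308.

0.6308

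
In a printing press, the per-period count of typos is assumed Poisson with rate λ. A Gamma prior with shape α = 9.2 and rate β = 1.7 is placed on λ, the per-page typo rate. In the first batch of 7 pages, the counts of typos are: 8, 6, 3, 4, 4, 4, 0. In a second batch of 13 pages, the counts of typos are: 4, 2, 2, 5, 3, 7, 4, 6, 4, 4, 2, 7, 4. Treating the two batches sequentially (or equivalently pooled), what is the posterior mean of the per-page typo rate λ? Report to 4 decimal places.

4.2488

With a Gamma(shape α, rate β) prior, the Poisson likelihood is conjugate: the posterior is Gamma(α + ΣXᵢ, β + n).
Batch 1: sum of counts S = 29 over n = 7 pages.
After batch 1: Gamma(α+S, β+n) = Gamma(9.2+29, 1.7+7) = Gamma(38.2, 8.7).
Batch 2: sum of counts S = 54 over n = 13 pages.
After batch 2: Gamma(α+S, β+n) = Gamma(38.2+54, 8.7+13) = Gamma(92.2, 21.7).
Posterior mean = α/β = 92.2/21.7 = 4.2488.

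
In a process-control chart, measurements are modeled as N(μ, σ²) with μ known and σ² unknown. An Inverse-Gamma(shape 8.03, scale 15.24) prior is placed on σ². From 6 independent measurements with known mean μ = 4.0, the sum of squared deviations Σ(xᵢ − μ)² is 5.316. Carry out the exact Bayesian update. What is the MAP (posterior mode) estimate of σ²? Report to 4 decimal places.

With known mean μ and an Inverse-Gamma(α, β) prior on σ², the Normal likelihood is conjugate: posterior is Inv-Gamma(α + n/2, β + Σ(xᵢ−μ)²/2).
Posterior: Inv-Gamma(8.03 + 6/2, 15.24 + 5.316/2) = Inv-Gamma(11.03, 17.8980).
Mode = β/(α+1) = 17.8980/12.03 = 1.4878.

1.4878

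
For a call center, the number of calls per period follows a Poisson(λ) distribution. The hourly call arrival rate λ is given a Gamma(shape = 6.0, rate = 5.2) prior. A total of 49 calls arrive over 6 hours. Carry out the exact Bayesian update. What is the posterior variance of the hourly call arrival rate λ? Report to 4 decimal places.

With a Gamma(shape α, rate β) prior, the Poisson likelihood is conjugate: the posterior is Gamma(α + ΣXᵢ, β + n).
Posterior: Gamma(α+S, β+n) = Gamma(6.0+49, 5.2+6) = Gamma(55.0, 11.2).
Var = α/β² = 55.0/11.2² = 0.4385.

0.4385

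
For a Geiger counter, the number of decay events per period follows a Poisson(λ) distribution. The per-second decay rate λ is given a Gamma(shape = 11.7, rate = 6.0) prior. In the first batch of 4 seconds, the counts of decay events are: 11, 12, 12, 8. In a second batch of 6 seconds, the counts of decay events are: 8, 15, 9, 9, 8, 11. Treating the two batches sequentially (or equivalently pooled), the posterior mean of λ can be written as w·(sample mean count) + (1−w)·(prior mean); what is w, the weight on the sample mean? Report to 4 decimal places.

With a Gamma(shape α, rate β) prior, the Poisson likelihood is conjugate: the posterior is Gamma(α + ΣXᵢ, β + n).
Total number of seconds: n = 4 + 6 = 10.
Posterior mean = (α₀+S)/(β₀+n) = [n/(β₀+n)]·(S/n) + [β₀/(β₀+n)]·(α₀/β₀), so only n and β₀ enter the weight.
Weight on data w = n/(β₀+n) = 10/(6.0+10) = 10/16.0 = 0.6250.

0.6250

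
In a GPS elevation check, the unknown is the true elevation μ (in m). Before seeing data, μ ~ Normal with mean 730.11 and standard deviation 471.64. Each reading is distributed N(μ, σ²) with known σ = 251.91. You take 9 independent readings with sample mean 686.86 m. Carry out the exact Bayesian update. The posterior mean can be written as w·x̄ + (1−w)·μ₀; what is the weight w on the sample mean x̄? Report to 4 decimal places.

For Normal data with known variance σ², a Normal(μ₀, σ₀²) prior on μ is conjugate. Posterior precision = 1/σ₀² + n/σ²; posterior mean is the precision-weighted average of μ₀ and x̄.
σ₀² = 471.64² = 222444.2896, σ² = 251.91² = 63458.6481. Prior precision 1/σ₀² = 1/222444.2896; data precision n/σ² = 9/63458.6481.
w = (n/σ²)/(1/σ₀² + n/σ²) = n·σ₀²/(σ² + n·σ₀²) = 9·222444.2896/(63458.6481 + 9·222444.2896) = 2001998.6064/2065457.2545 = 0.9693.

0.9693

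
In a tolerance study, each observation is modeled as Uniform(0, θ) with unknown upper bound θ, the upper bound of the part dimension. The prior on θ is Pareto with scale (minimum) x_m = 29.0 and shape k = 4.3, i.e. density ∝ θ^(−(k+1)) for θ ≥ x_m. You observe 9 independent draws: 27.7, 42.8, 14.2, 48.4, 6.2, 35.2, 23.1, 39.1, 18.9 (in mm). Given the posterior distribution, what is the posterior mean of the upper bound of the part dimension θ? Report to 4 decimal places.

52.3350

A Pareto(scale x_m, shape k) prior on the upper bound θ of Uniform(0, θ) is conjugate: posterior is Pareto(max(x_m, max xᵢ), k + n).
Sample maximum = 48.4; prior scale x_m = 29.0 → posterior scale = max = 48.4.
Posterior shape = 4.3 + 9 = 13.3.
E[θ|data] = k·x_m/(k−1) = 13.3·48.4/12.3 = 52.3350.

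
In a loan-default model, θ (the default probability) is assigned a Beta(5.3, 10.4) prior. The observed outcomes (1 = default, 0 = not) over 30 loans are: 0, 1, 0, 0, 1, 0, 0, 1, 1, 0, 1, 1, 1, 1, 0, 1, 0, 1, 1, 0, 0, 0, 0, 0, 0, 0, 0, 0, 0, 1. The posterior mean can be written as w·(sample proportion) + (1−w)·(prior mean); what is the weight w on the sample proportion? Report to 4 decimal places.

The Beta prior is conjugate to a Binomial/Bernoulli likelihood; the update adds successes to α and failures to β.
Posterior mean = (α₀+k)/(α₀+β₀+n) = [n/(α₀+β₀+n)]·(k/n) + [(α₀+β₀)/(α₀+β₀+n)]·α₀/(α₀+β₀), so only n and the prior enter the weight.
The weight on the data is w = n/(α₀+β₀+n) = 30/(5.3+10.4+30) = 30/45.7 = 0.6565.

0.6565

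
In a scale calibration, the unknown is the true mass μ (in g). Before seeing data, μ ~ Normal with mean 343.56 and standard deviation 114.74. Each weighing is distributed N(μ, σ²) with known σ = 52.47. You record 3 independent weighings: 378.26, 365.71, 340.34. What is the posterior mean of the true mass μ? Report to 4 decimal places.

For Normal data with known variance σ², a Normal(μ₀, σ₀²) prior on μ is conjugate. Posterior precision = 1/σ₀² + n/σ²; posterior mean is the precision-weighted average of μ₀ and x̄.
Σxᵢ = 378.26 + 365.71 + 340.34 = 1084.31, so n·x̄ = 1084.31.
σ₀² = 114.74² = 13165.2676, σ² = 52.47² = 2753.1009; σ² + n·σ₀² = 2753.1009 + 3·13165.2676 = 42248.9037.
Posterior mean = (μ₀/σ₀² + n·x̄/σ²)/(1/σ₀² + n/σ²) = (σ²·μ₀ + σ₀²·n·x̄)/(σ² + n·σ₀²) = (2753.1009·343.56 + 13165.2676·1084.31)/42248.9037 = 15221086.65656/42248.9037 = 360.2718.

360.2718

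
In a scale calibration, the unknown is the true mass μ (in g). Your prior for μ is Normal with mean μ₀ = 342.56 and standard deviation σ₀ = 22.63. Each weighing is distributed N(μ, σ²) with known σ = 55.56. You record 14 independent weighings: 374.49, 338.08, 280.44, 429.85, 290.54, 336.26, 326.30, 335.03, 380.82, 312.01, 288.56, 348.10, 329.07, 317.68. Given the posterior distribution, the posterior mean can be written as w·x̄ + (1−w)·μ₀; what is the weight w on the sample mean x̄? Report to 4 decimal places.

For Normal data with known variance σ², a Normal(μ₀, σ₀²) prior on μ is conjugate. Posterior precision = 1/σ₀² + n/σ²; posterior mean is the precision-weighted average of μ₀ and x̄.
σ₀² = 22.63² = 512.1169, σ² = 55.56² = 3086.9136. Prior precision 1/σ₀² = 1/512.1169; data precision n/σ² = 14/3086.9136.
w = (n/σ²)/(1/σ₀² + n/σ²) = n·σ₀²/(σ² + n·σ₀²) = 14·512.1169/(3086.9136 + 14·512.1169) = 7169.6366/10256.5502 = 0.6990.

0.6990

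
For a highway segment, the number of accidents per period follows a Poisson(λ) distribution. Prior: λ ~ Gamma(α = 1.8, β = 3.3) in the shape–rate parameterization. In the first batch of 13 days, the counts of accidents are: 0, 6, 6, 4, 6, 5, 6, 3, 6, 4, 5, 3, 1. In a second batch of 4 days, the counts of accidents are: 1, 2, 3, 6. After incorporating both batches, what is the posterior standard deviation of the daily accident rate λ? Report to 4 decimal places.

0.4086

With a Gamma(shape α, rate β) prior, the Poisson likelihood is conjugate: the posterior is Gamma(α + ΣXᵢ, β + n).
Batch 1: sum of counts S = 55 over n = 13 days.
After batch 1: Gamma(α+S, β+n) = Gamma(1.8+55, 3.3+13) = Gamma(56.8, 16.3).
Batch 2: sum of counts S = 12 over n = 4 days.
After batch 2: Gamma(α+S, β+n) = Gamma(56.8+12, 16.3+4) = Gamma(68.8, 20.3).
SD = √α/β = √68.8/20.3 = 0.4086.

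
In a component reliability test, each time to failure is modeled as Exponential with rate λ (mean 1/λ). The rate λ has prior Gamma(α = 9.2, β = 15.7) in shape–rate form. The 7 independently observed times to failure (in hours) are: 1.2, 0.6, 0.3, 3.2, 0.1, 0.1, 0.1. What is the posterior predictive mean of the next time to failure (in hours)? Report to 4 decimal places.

1.4013

With a Gamma(shape α, rate β) prior on the exponential rate λ, the posterior after n observations with total T = Σxᵢ is Gamma(α+n, β+T).
Sum of observations T = 5.6 hours; n = 7.
Posterior: Gamma(9.2+7, 15.7+5.6) = Gamma(16.2, 21.3).
The predictive distribution for the next observation is Lomax; its mean is β/(α−1) = 21.3/15.2 = 1.4013.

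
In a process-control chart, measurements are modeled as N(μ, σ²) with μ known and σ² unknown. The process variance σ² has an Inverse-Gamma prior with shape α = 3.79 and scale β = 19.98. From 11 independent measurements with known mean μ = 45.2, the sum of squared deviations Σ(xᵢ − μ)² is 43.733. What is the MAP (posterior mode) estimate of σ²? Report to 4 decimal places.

4.0667

With known mean μ and an Inverse-Gamma(α, β) prior on σ², the Normal likelihood is conjugate: posterior is Inv-Gamma(α + n/2, β + Σ(xᵢ−μ)²/2).
Posterior: Inv-Gamma(3.79 + 11/2, 19.98 + 43.733/2) = Inv-Gamma(9.29, 41.8465).
Mode = β/(α+1) = 41.8465/10.29 = 4.0667.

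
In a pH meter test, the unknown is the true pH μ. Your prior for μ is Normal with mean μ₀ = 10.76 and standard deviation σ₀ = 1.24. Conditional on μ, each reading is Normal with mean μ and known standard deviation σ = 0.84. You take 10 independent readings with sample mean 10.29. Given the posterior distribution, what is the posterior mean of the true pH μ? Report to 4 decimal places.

10.3106

For Normal data with known variance σ², a Normal(μ₀, σ₀²) prior on μ is conjugate. Posterior precision = 1/σ₀² + n/σ²; posterior mean is the precision-weighted average of μ₀ and x̄.
n·x̄ = 10·10.29 = 102.9.
σ₀² = 1.24² = 1.5376, σ² = 0.84² = 0.7056; σ² + n·σ₀² = 0.7056 + 10·1.5376 = 16.0816.
Posterior mean = (μ₀/σ₀² + n·x̄/σ²)/(1/σ₀² + n/σ²) = (σ²·μ₀ + σ₀²·n·x̄)/(σ² + n·σ₀²) = (0.7056·10.76 + 1.5376·102.9)/16.0816 = 165.811296/16.0816 = 10.3106.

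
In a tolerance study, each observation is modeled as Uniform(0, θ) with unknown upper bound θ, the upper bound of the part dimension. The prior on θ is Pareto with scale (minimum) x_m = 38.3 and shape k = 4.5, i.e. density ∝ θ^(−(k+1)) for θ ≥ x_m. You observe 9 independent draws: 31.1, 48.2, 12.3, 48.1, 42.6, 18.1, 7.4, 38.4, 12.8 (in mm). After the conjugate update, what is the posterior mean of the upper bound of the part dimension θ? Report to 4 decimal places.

52.0560

A Pareto(scale x_m, shape k) prior on the upper bound θ of Uniform(0, θ) is conjugate: posterior is Pareto(max(x_m, max xᵢ), k + n).
Sample maximum = 48.2; prior scale x_m = 38.3 → posterior scale = max = 48.2.
Posterior shape = 4.5 + 9 = 13.5.
E[θ|data] = k·x_m/(k−1) = 13.5·48.2/12.5 = 52.0560.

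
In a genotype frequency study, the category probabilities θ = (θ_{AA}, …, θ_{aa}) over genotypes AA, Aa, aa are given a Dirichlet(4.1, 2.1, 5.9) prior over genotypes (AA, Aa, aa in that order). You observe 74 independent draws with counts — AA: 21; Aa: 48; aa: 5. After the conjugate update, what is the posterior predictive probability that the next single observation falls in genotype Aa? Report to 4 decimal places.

The Dirichlet prior is conjugate to the Multinomial likelihood: each posterior αⱼ = prior αⱼ + observed count nⱼ.
Posterior concentration: (25.1, 50.1, 10.9), total = 86.1.
P(next = Aa | data) = α_{Aa}/Σα = 0.5819.

0.5819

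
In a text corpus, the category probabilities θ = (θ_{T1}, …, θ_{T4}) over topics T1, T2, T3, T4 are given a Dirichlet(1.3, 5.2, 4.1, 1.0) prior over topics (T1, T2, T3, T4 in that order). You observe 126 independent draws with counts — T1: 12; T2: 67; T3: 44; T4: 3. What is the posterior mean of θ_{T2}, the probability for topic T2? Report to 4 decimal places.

0.5247

The Dirichlet prior is conjugate to the Multinomial likelihood: each posterior αⱼ = prior αⱼ + observed count nⱼ.
Posterior concentration: (13.3, 72.2, 48.1, 4.0), total = 137.6.
E[θ_{T2}|data] = α_{T2}/Σα = 72.2/137.6 = 0.5247.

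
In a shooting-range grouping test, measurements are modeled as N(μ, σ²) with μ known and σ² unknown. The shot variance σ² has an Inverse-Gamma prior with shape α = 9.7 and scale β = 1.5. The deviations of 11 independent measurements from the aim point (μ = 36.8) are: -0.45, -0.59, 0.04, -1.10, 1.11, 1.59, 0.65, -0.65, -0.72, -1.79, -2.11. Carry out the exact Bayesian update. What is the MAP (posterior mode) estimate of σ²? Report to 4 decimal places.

0.5414

With known mean μ and an Inverse-Gamma(α, β) prior on σ², the Normal likelihood is conjugate: posterior is Inv-Gamma(α + n/2, β + Σ(xᵢ−μ)²/2).
Σ(xᵢ−μ)² = (-0.45)² + (-0.59)² + (0.04)² + (-1.10)² + (1.11)² + (1.59)² + (0.65)² + (-0.65)² + (-0.72)² + (-1.79)² + (-2.11)² = 14.5420.
Posterior: Inv-Gamma(9.7 + 11/2, 1.5 + 14.5420/2) = Inv-Gamma(15.20, 8.77100).
Mode = β/(α+1) = 8.77100/16.20 = 0.5414.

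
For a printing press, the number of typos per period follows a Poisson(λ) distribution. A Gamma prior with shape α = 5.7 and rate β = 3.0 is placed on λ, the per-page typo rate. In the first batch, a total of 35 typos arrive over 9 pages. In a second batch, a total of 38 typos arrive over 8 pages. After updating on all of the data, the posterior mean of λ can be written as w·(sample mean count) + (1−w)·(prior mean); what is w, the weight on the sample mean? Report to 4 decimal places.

0.8500

With a Gamma(shape α, rate β) prior, the Poisson likelihood is conjugate: the posterior is Gamma(α + ΣXᵢ, β + n).
Total number of pages: n = 9 + 8 = 17.
Posterior mean = (α₀+S)/(β₀+n) = [n/(β₀+n)]·(S/n) + [β₀/(β₀+n)]·(α₀/β₀), so only n and β₀ enter the weight.
Weight on data w = n/(β₀+n) = 17/(3.0+17) = 17/20.0 = 0.8500.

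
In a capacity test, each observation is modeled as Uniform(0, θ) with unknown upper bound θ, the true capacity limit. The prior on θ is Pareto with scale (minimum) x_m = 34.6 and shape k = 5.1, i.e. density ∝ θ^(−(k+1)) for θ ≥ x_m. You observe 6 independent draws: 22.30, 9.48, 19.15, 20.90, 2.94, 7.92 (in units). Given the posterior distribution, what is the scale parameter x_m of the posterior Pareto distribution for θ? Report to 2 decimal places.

A Pareto(scale x_m, shape k) prior on the upper bound θ of Uniform(0, θ) is conjugate: posterior is Pareto(max(x_m, max xᵢ), k + n).
Sample maximum = 22.30; prior scale x_m = 34.6 → posterior scale = max = 34.60.
Posterior shape = 5.1 + 6 = 11.1.
Posterior scale x_m = 34.60.

34.60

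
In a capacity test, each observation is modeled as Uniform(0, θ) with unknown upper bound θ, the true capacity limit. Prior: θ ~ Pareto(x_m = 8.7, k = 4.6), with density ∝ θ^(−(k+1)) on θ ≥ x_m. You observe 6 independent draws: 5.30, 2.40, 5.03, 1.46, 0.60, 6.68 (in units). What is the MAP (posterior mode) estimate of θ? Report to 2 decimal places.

A Pareto(scale x_m, shape k) prior on the upper bound θ of Uniform(0, θ) is conjugate: posterior is Pareto(max(x_m, max xᵢ), k + n).
Sample maximum = 6.68; prior scale x_m = 8.7 → posterior scale = max = 8.70.
Posterior shape = 4.6 + 6 = 10.6.
The Pareto density is decreasing on [x_m, ∞), so the mode is x_m = 8.70.

8.70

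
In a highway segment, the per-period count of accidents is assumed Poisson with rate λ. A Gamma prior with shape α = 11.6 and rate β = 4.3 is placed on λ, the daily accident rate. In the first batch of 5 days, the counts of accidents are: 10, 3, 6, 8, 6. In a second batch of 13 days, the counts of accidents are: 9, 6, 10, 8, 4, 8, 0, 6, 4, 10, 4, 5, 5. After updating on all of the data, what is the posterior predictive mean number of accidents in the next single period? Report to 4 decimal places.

5.5426

With a Gamma(shape α, rate β) prior, the Poisson likelihood is conjugate: the posterior is Gamma(α + ΣXᵢ, β + n).
Batch 1: sum of counts S = 33 over n = 5 days.
After batch 1: Gamma(α+S, β+n) = Gamma(11.6+33, 4.3+5) = Gamma(44.6, 9.3).
Batch 2: sum of counts S = 79 over n = 13 days.
After batch 2: Gamma(α+S, β+n) = Gamma(44.6+79, 9.3+13) = Gamma(123.6, 22.3).
The predictive distribution for one future period is NegBinom with mean α/β = 5.5426.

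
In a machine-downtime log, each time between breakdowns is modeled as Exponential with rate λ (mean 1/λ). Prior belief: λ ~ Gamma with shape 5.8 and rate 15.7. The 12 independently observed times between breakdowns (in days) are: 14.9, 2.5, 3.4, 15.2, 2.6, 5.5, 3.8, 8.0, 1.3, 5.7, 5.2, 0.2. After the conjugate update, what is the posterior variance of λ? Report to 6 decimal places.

With a Gamma(shape α, rate β) prior on the exponential rate λ, the posterior after n observations with total T = Σxᵢ is Gamma(α+n, β+T).
Sum of observations T = 68.3 days; n = 12.
Posterior: Gamma(5.8+12, 15.7+68.3) = Gamma(17.8, 84.0).
Var = α/β² = 0.002523.

0.002523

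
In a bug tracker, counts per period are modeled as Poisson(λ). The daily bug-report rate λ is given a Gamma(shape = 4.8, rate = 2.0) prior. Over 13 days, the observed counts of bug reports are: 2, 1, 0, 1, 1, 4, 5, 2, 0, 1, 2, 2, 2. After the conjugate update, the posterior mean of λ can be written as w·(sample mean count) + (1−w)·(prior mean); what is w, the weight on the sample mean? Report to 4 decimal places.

0.8667

With a Gamma(shape α, rate β) prior, the Poisson likelihood is conjugate: the posterior is Gamma(α + ΣXᵢ, β + n).
Posterior mean = (α₀+S)/(β₀+n) = [n/(β₀+n)]·(S/n) + [β₀/(β₀+n)]·(α₀/β₀), so only n and β₀ enter the weight.
Weight on data w = n/(β₀+n) = 13/(2.0+13) = 13/15.0 = 0.8667.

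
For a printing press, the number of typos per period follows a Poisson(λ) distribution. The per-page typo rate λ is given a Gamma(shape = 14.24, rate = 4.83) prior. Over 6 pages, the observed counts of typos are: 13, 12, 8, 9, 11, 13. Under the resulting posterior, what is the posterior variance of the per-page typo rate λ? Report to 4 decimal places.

With a Gamma(shape α, rate β) prior, the Poisson likelihood is conjugate: the posterior is Gamma(α + ΣXᵢ, β + n).
Sum of counts S = 66 over n = 6 pages.
Posterior: Gamma(α+S, β+n) = Gamma(14.24+66, 4.83+6) = Gamma(80.24, 10.83).
Var = α/β² = 80.24/10.83² = 0.6841.

0.6841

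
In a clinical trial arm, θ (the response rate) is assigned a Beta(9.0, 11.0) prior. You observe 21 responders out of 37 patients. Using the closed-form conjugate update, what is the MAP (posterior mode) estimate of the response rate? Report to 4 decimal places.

0.5273

The Beta prior is conjugate to a Binomial/Bernoulli likelihood; the update adds successes to α and failures to β.
Posterior: Beta(α+k, β+n−k) = Beta(9.0+21, 11.0+16) = Beta(30.0, 27.0).
Mode of Beta(a,b) for a,b>1 is (a−1)/(a+b−2) = 29.0/55.0 = 0.5273.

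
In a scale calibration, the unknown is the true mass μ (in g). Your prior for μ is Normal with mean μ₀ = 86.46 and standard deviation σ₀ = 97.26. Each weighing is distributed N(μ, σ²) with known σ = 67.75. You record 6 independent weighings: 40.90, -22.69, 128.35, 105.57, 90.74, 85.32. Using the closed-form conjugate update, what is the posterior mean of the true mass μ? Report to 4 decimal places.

For Normal data with known variance σ², a Normal(μ₀, σ₀²) prior on μ is conjugate. Posterior precision = 1/σ₀² + n/σ²; posterior mean is the precision-weighted average of μ₀ and x̄.
Σxᵢ = 40.90 + (-22.69) + 128.35 + 105.57 + 90.74 + 85.32 = 428.19, so n·x̄ = 428.19.
σ₀² = 97.26² = 9459.5076, σ² = 67.75² = 4590.0625; σ² + n·σ₀² = 4590.0625 + 6·9459.5076 = 61347.1081.
Posterior mean = (μ₀/σ₀² + n·x̄/σ²)/(1/σ₀² + n/σ²) = (σ²·μ₀ + σ₀²·n·x̄)/(σ² + n·σ₀²) = (4590.0625·86.46 + 9459.5076·428.19)/61347.1081 = 4447323.362994/61347.1081 = 72.4944.

72.4944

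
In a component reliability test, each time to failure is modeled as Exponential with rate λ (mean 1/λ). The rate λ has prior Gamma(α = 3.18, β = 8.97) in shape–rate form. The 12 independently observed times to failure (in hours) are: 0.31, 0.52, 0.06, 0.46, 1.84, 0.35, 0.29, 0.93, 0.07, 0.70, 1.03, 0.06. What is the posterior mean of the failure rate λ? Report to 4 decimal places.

With a Gamma(shape α, rate β) prior on the exponential rate λ, the posterior after n observations with total T = Σxᵢ is Gamma(α+n, β+T).
Sum of observations T = 6.62 hours; n = 12.
Posterior: Gamma(3.18+12, 8.97+6.62) = Gamma(15.18, 15.59).
Posterior mean of λ = α/β = 15.18/15.59 = 0.9737.

0.9737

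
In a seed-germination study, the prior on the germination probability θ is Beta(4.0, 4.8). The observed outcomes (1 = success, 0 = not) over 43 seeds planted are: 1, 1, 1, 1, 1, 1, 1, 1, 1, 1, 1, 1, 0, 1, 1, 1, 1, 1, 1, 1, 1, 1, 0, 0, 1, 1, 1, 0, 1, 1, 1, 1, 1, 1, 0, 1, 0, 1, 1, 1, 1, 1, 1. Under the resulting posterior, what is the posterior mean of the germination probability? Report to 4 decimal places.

The Beta prior is conjugate to a Binomial/Bernoulli likelihood; the update adds successes to α and failures to β.
Posterior: Beta(α+k, β+n−k) = Beta(4.0+37, 4.8+6) = Beta(41.0, 10.8).
Posterior mean = α/(α+β) = 41.0/51.8 = 0.7915.

0.7915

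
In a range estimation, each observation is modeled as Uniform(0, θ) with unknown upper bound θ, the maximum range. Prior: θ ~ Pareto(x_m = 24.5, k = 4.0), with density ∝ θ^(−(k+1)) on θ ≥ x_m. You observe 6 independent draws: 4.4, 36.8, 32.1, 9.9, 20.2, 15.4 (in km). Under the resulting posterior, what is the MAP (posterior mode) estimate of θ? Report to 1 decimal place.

36.8

A Pareto(scale x_m, shape k) prior on the upper bound θ of Uniform(0, θ) is conjugate: posterior is Pareto(max(x_m, max xᵢ), k + n).
Sample maximum = 36.8; prior scale x_m = 24.5 → posterior scale = max = 36.8.
Posterior shape = 4.0 + 6 = 10.0.
The Pareto density is decreasing on [x_m, ∞), so the mode is x_m = 36.8.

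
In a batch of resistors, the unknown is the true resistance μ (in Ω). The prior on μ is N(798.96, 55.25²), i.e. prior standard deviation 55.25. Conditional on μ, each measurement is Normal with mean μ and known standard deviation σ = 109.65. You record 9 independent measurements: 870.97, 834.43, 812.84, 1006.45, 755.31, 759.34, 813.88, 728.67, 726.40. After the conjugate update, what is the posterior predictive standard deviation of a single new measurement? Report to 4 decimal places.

For Normal data with known variance σ², a Normal(μ₀, σ₀²) prior on μ is conjugate. Posterior precision = 1/σ₀² + n/σ²; posterior mean is the precision-weighted average of μ₀ and x̄.
σ₀² = 55.25² = 3052.5625, σ² = 109.65² = 12023.1225; σ² + n·σ₀² = 12023.1225 + 9·3052.5625 = 39496.185.
Posterior precision = 1/σ₀² + n/σ² = 1/3052.5625 + 9/12023.1225 = (σ² + n·σ₀²)/(σ₀²σ²) = 39496.185/(3052.5625·12023.1225); posterior variance σₙ² = σ₀²σ²/(σ² + n·σ₀²) = 3052.5625·12023.1225/39496.185 = 929.237416.
Predictive variance for one new observation = σₙ² + σ² = 3052.5625·12023.1225/39496.185 + 12023.1225 = σ²·(σ₀² + 39496.185)/39496.185 = 12023.1225·42548.7475/39496.185 = 12952.359916; SD = √(12023.1225·42548.7475/39496.185) = 113.8084.

113.8084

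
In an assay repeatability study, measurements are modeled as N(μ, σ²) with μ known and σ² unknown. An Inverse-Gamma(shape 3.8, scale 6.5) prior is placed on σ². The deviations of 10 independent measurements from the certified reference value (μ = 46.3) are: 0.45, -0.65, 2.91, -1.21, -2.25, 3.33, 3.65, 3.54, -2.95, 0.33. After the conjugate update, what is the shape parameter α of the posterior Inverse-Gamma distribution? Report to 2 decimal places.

8.80

With known mean μ and an Inverse-Gamma(α, β) prior on σ², the Normal likelihood is conjugate: posterior is Inv-Gamma(α + n/2, β + Σ(xᵢ−μ)²/2).
Σ(xᵢ−μ)² = (0.45)² + (-0.65)² + (2.91)² + (-1.21)² + (-2.25)² + (3.33)² + (3.65)² + (3.54)² + (-2.95)² + (0.33)² = 61.3741.
Posterior: Inv-Gamma(3.8 + 10/2, 6.5 + 61.3741/2) = Inv-Gamma(8.80, 37.18705).
Posterior α = 8.80.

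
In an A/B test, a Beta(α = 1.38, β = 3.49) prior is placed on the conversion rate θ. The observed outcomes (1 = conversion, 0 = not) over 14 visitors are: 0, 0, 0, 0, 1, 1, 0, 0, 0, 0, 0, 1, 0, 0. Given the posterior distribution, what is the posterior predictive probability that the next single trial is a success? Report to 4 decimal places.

0.2321

The Beta prior is conjugate to a Binomial/Bernoulli likelihood; the update adds successes to α and failures to β.
Posterior: Beta(α+k, β+n−k) = Beta(1.38+3, 3.49+11) = Beta(4.38, 14.49).
For a single future Bernoulli trial, P(success | data) = α/(α+β) = 0.2321.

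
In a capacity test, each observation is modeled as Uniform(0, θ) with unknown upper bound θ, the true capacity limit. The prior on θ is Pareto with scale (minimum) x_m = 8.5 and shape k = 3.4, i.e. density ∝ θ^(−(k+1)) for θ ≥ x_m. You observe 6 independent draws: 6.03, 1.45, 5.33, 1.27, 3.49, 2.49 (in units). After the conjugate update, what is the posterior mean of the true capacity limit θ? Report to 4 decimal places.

9.5119

A Pareto(scale x_m, shape k) prior on the upper bound θ of Uniform(0, θ) is conjugate: posterior is Pareto(max(x_m, max xᵢ), k + n).
Sample maximum = 6.03; prior scale x_m = 8.5 → posterior scale = max = 8.50.
Posterior shape = 3.4 + 6 = 9.4.
E[θ|data] = k·x_m/(k−1) = 9.4·8.50/8.4 = 9.5119.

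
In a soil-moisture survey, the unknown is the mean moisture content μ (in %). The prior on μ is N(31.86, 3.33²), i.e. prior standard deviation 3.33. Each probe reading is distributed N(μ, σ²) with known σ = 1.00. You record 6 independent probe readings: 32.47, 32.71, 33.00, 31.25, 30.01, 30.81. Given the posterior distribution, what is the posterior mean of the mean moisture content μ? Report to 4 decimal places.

For Normal data with known variance σ², a Normal(μ₀, σ₀²) prior on μ is conjugate. Posterior precision = 1/σ₀² + n/σ²; posterior mean is the precision-weighted average of μ₀ and x̄.
Σxᵢ = 32.47 + 32.71 + 33.00 + 31.25 + 30.01 + 30.81 = 190.25, so n·x̄ = 190.25.
σ₀² = 3.33² = 11.0889, σ² = 1.00² = 1; σ² + n·σ₀² = 1 + 6·11.0889 = 67.5334.
Posterior mean = (μ₀/σ₀² + n·x̄/σ²)/(1/σ₀² + n/σ²) = (σ²·μ₀ + σ₀²·n·x̄)/(σ² + n·σ₀²) = (1·31.86 + 11.0889·190.25)/67.5334 = 2141.523225/67.5334 = 31.7106.

31.7106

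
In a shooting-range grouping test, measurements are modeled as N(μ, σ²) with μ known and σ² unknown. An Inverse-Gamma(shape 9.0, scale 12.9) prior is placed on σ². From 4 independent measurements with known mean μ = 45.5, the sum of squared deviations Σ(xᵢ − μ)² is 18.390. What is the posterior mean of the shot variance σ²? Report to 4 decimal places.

With known mean μ and an Inverse-Gamma(α, β) prior on σ², the Normal likelihood is conjugate: posterior is Inv-Gamma(α + n/2, β + Σ(xᵢ−μ)²/2).
Posterior: Inv-Gamma(9.0 + 4/2, 12.9 + 18.390/2) = Inv-Gamma(11.00, 22.0950).
E[σ²|data] = β/(α−1) = 22.0950/10.00 = 2.2095.

2.2095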